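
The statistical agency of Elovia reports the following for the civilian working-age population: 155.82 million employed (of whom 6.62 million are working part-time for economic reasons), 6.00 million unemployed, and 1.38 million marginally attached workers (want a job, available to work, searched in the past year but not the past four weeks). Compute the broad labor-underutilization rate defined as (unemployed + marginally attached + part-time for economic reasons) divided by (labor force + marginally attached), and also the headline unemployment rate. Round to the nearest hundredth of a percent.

Labor force = 155.82 + 6.00 = 161.82 million.
Numerator = 6.00 + 1.38 + 6.62 = 14.00 million.
Denominator = 161.82 + 1.38 = 163.20 million.
Broad rate = 14.00 / 163.20 = 8.58%.
Headline unemployment rate = 6.00 / 161.82 = 3.71%.

Broad underutilization rate ≈ 8.58%; headline unemployment rate ≈ 3.71%.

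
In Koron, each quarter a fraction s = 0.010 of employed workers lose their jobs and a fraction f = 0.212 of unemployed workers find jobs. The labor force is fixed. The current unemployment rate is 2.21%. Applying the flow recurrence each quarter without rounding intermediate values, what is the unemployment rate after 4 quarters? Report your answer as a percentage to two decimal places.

With a fixed labor force, u_{t+1} = u_t + s·(1−u_t) − f·u_t = u_t·(1−s−f) + s.
Here 1−s−f = 0.778 and s = 0.010.
u_1 = 0.022100 × 0.778 + 0.010 = 0.027194.
u_2 = 0.027194 × 0.778 + 0.010 = 0.031157.
u_3 = 0.031157 × 0.778 + 0.010 = 0.034240.
u_4 = 0.034240 × 0.778 + 0.010 = 0.036639.

Unemployment rate after four quarters ≈ 3.66%.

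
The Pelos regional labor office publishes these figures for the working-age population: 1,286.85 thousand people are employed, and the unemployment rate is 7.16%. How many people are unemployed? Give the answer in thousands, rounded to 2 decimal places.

About 99.24 thousand are unemployed.

Let U be the number unemployed. The labor force is E + U, and U/(E+U) = 0.0716.
So U = 0.0716 × 1,286.85 / (1 − 0.0716) = 92.1385 / 0.9284 ≈ 99.24 thousand.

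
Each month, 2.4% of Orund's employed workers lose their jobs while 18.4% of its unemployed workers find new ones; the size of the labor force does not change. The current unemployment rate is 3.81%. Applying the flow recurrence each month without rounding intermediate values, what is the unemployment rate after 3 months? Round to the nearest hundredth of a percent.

With a fixed labor force, u_{t+1} = u_t + s·(1−u_t) − f·u_t = u_t·(1−s−f) + s.
Here 1−s−f = 0.792 and s = 0.024.
u_1 = 0.038100 × 0.792 + 0.024 = 0.054175.
u_2 = 0.054175 × 0.792 + 0.024 = 0.066907.
u_3 = 0.066907 × 0.792 + 0.024 = 0.076990.

Unemployment rate after three months ≈ 7.70%.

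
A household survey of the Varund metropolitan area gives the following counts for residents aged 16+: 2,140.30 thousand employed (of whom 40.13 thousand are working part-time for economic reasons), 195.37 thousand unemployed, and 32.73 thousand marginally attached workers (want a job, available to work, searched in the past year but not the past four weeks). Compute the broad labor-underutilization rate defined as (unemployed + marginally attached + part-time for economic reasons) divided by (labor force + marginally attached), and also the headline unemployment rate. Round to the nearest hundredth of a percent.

Broad underutilization rate ≈ 11.33%; headline unemployment rate ≈ 8.36%.

Labor force = 2,140.30 + 195.37 = 2,335.67 thousand.
Numerator = 195.37 + 32.73 + 40.13 = 268.23 thousand.
Denominator = 2,335.67 + 32.73 = 2,368.40 thousand.
Broad rate = 268.23 / 2,368.40 = 11.33%.
Headline unemployment rate = 195.37 / 2,335.67 = 8.36%.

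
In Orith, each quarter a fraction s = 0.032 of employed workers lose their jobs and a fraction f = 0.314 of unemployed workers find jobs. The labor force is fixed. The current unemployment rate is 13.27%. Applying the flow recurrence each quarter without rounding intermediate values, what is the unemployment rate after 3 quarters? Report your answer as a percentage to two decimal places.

Unemployment rate after three quarters ≈ 10.37%.

With a fixed labor force, u_{t+1} = u_t + s·(1−u_t) − f·u_t = u_t·(1−s−f) + s.
Here 1−s−f = 0.654 and s = 0.032.
u_1 = 0.132700 × 0.654 + 0.032 = 0.118786.
u_2 = 0.118786 × 0.654 + 0.032 = 0.109686.
u_3 = 0.109686 × 0.654 + 0.032 = 0.103735.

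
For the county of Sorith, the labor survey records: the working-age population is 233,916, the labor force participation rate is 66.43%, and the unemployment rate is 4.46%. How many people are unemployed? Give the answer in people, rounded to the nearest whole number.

Labor force = 0.6643 × 233,916 = 155,390.
Unemployed = 0.0446 × 155,390 ≈ 6,930.

About 6,930 are unemployed.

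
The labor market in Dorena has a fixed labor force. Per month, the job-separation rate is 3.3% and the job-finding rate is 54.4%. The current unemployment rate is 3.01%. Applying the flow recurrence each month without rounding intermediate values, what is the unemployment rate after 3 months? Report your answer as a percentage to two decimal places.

With a fixed labor force, u_{t+1} = u_t + s·(1−u_t) − f·u_t = u_t·(1−s−f) + s.
Here 1−s−f = 0.423 and s = 0.033.
u_1 = 0.030100 × 0.423 + 0.033 = 0.045732.
u_2 = 0.045732 × 0.423 + 0.033 = 0.052345.
u_3 = 0.052345 × 0.423 + 0.033 = 0.055142.

Unemployment rate after three months ≈ 5.51%.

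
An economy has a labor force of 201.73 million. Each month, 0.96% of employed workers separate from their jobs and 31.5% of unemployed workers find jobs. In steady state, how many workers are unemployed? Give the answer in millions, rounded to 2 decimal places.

About 5.97 million are unemployed in steady state.

Steady-state unemployment rate u* = s/(s+f) = 0.96/(0.96+31.5) = 0.029575.
Unemployed = u* × labor force = 0.029575 × 201.73 ≈ 5.97 million.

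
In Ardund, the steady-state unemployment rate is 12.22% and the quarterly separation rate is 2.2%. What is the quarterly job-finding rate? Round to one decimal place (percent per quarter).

Job-finding rate ≈ 15.8% per quarter.

From u* = s/(s+f): f = s·(1−u)/u.
f = 2.2 × (1 − 0.1222) / 0.1222 = 1.9312 / 0.1222 ≈ 15.8% per quarter.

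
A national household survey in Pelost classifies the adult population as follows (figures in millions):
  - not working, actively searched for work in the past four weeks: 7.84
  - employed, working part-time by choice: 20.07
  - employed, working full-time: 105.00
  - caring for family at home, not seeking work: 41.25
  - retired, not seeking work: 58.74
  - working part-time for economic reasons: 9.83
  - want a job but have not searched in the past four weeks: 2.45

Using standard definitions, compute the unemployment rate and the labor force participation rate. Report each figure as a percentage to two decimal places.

Employed = 20.07 + 105.00 + 9.83 = 134.90 million (anyone who worked, including part-time for economic reasons, counts as employed).
Unemployed = 7.84 million.
Labor force = 134.90 + 7.84 = 142.74 million.
Not in labor force = 41.25 + 58.74 + 2.45 = 102.44 million (those not working and not actively searching are outside the labor force — including those who want a job but have given up searching).
Civilian working-age population = 142.74 + 102.44 = 245.18 million.
Unemployment rate = 7.84 / 142.74 = 5.49%.
Labor force participation rate = 142.74 / 245.18 = 58.22%.

Unemployment rate ≈ 5.49%; labor force participation rate ≈ 58.22%.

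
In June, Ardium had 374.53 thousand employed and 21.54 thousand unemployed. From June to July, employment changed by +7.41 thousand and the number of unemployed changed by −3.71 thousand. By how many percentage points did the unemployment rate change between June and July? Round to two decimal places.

June: labor force = 374.53 + 21.54 = 396.07; u = 21.54/396.07 = 5.44%.
July: labor force = 381.94 + 17.83 = 399.77; u = 17.83/399.77 = 4.46%.
Change = 4.46% − 5.44% = −0.98 pp.

The unemployment rate changed by −0.98 percentage points.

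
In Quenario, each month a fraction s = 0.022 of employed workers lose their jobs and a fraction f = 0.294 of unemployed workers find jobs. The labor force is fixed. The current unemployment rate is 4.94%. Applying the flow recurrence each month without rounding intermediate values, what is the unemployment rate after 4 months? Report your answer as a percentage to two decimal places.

Unemployment rate after four months ≈ 6.52%.

With a fixed labor force, u_{t+1} = u_t + s·(1−u_t) − f·u_t = u_t·(1−s−f) + s.
Here 1−s−f = 0.684 and s = 0.022.
u_1 = 0.049400 × 0.684 + 0.022 = 0.055790.
u_2 = 0.055790 × 0.684 + 0.022 = 0.060160.
u_3 = 0.060160 × 0.684 + 0.022 = 0.063149.
u_4 = 0.063149 × 0.684 + 0.022 = 0.065194.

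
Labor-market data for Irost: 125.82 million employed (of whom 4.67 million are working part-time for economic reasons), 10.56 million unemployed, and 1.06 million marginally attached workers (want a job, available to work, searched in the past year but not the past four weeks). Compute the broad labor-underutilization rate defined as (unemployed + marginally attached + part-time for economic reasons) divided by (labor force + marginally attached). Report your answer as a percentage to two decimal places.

Broad underutilization rate ≈ 11.85%.

Labor force = 125.82 + 10.56 = 136.38 million.
Numerator = 10.56 + 1.06 + 4.67 = 16.29 million.
Denominator = 136.38 + 1.06 = 137.44 million.
Broad rate = 16.29 / 137.44 = 11.85%.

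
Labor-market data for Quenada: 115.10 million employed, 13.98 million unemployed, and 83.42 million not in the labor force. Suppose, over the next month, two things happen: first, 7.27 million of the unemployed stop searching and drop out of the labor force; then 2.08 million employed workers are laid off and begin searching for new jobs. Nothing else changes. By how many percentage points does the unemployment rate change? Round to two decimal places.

The unemployment rate changes by −3.61 percentage points.

Initially, labor force = 115.10 + 13.98 = 129.08 million, so u = 13.98/129.08 = 10.83%.
After the first change, unemployed and labor force both fall by 7.27 → E = 115.10, U = 6.71, labor force = 121.81 million.
After the second change, employed falls and unemployed rises by 2.08; labor force unchanged → E = 113.02, U = 8.79, labor force = 121.81 million.
New unemployment rate = 8.79 / 121.81 = 7.22%.
Change = 7.22% − 10.83% = −3.61 percentage points.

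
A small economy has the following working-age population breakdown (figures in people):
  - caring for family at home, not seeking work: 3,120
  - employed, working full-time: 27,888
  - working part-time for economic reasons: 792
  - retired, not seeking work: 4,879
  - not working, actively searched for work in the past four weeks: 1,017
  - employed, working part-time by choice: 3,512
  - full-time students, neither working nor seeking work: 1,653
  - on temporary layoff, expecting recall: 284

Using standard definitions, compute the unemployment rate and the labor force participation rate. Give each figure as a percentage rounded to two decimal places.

Unemployment rate ≈ 3.88%; labor force participation rate ≈ 77.63%.

Employed = 27,888 + 792 + 3,512 = 32,192 (anyone who worked, including part-time for economic reasons, counts as employed).
Unemployed = 1,017 + 284 = 1,301 (jobless and actively searching, or on temporary layoff).
Labor force = 32,192 + 1,301 = 33,493.
Not in labor force = 3,120 + 4,879 + 1,653 = 9,652 (those not working and not actively searching are outside the labor force).
Civilian working-age population = 33,493 + 9,652 = 43,145.
Unemployment rate = 1,301 / 33,493 = 3.88%.
Labor force participation rate = 33,493 / 43,145 = 77.63%.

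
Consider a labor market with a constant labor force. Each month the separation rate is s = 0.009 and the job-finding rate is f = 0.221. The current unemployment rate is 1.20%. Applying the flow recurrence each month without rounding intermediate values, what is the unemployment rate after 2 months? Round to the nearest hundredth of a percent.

With a fixed labor force, u_{t+1} = u_t + s·(1−u_t) − f·u_t = u_t·(1−s−f) + s.
Here 1−s−f = 0.770 and s = 0.009.
u_1 = 0.012000 × 0.770 + 0.009 = 0.018240.
u_2 = 0.018240 × 0.770 + 0.009 = 0.023045.

Unemployment rate after two months ≈ 2.30%.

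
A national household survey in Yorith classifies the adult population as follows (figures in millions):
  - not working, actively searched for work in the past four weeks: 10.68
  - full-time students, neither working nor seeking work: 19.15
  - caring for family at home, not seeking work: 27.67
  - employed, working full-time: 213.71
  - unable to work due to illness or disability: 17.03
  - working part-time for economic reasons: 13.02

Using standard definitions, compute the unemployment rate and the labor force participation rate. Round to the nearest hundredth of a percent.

Employed = 213.71 + 13.02 = 226.73 million (anyone who worked, including part-time for economic reasons, counts as employed).
Unemployed = 10.68 million.
Labor force = 226.73 + 10.68 = 237.41 million.
Not in labor force = 19.15 + 27.67 + 17.03 = 63.85 million (those not working and not actively searching are outside the labor force).
Civilian working-age population = 237.41 + 63.85 = 301.26 million.
Unemployment rate = 10.68 / 237.41 = 4.50%.
Labor force participation rate = 237.41 / 301.26 = 78.81%.

Unemployment rate ≈ 4.50%; labor force participation rate ≈ 78.81%.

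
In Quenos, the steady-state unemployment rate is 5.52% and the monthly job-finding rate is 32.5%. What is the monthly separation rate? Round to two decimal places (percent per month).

From u* = s/(s+f): s = u·f/(1−u).
s = 0.0552 × 32.5 / (1 − 0.0552) = 1.7940 / 0.9448 ≈ 1.90% per month.

Separation rate ≈ 1.90% per month.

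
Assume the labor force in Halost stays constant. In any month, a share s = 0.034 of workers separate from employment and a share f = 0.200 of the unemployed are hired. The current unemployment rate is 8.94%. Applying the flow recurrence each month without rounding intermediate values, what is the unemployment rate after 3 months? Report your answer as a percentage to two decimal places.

Unemployment rate after three months ≈ 12.02%.

With a fixed labor force, u_{t+1} = u_t + s·(1−u_t) − f·u_t = u_t·(1−s−f) + s.
Here 1−s−f = 0.766 and s = 0.034.
u_1 = 0.089400 × 0.766 + 0.034 = 0.102480.
u_2 = 0.102480 × 0.766 + 0.034 = 0.112500.
u_3 = 0.112500 × 0.766 + 0.034 = 0.120175.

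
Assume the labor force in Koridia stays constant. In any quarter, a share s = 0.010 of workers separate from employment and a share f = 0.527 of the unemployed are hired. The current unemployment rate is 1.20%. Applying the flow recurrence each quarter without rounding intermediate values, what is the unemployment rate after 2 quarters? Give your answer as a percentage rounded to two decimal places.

Unemployment rate after two quarters ≈ 1.72%.

With a fixed labor force, u_{t+1} = u_t + s·(1−u_t) − f·u_t = u_t·(1−s−f) + s.
Here 1−s−f = 0.463 and s = 0.010.
u_1 = 0.012000 × 0.463 + 0.010 = 0.015556.
u_2 = 0.015556 × 0.463 + 0.010 = 0.017202.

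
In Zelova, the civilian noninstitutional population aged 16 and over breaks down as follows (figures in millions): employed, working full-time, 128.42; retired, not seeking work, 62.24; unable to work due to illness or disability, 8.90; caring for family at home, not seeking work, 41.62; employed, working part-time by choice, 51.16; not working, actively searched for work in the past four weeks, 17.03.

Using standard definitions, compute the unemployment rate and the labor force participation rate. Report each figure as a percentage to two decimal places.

Unemployment rate ≈ 8.66%; labor force participation rate ≈ 63.55%.

Employed = 128.42 + 51.16 = 179.58 million.
Unemployed = 17.03 million.
Labor force = 179.58 + 17.03 = 196.61 million.
Not in labor force = 62.24 + 8.90 + 41.62 = 112.76 million (those not working and not actively searching are outside the labor force).
Civilian working-age population = 196.61 + 112.76 = 309.37 million.
Unemployment rate = 17.03 / 196.61 = 8.66%.
Labor force participation rate = 196.61 / 309.37 = 63.55%.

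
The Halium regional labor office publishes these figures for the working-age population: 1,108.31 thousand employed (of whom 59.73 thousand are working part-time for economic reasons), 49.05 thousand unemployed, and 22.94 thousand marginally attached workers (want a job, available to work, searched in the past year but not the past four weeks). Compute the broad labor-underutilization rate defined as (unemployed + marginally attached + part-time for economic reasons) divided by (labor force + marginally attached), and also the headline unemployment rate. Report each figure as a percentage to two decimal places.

Broad underutilization rate ≈ 11.16%; headline unemployment rate ≈ 4.24%.

Labor force = 1,108.31 + 49.05 = 1,157.36 thousand.
Numerator = 49.05 + 22.94 + 59.73 = 131.72 thousand.
Denominator = 1,157.36 + 22.94 = 1,180.30 thousand.
Broad rate = 131.72 / 1,180.30 = 11.16%.
Headline unemployment rate = 49.05 / 1,157.36 = 4.24%.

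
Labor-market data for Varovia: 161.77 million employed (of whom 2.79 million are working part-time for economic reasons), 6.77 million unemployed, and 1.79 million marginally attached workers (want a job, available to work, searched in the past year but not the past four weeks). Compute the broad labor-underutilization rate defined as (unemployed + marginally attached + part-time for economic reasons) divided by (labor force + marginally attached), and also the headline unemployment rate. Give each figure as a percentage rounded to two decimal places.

Labor force = 161.77 + 6.77 = 168.54 million.
Numerator = 6.77 + 1.79 + 2.79 = 11.35 million.
Denominator = 168.54 + 1.79 = 170.33 million.
Broad rate = 11.35 / 170.33 = 6.66%.
Headline unemployment rate = 6.77 / 168.54 = 4.02%.

Broad underutilization rate ≈ 6.66%; headline unemployment rate ≈ 4.02%.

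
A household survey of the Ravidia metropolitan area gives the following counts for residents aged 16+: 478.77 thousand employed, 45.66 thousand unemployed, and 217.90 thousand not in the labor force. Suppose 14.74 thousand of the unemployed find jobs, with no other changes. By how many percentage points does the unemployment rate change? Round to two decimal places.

The unemployment rate changes by −2.81 percentage points.

Initially, labor force = 478.77 + 45.66 = 524.43 thousand, so u = 45.66/524.43 = 8.71%.
After the change, unemployed falls and employed rises by 14.74; labor force unchanged → E = 493.51, U = 30.92, labor force = 524.43 thousand.
New unemployment rate = 30.92 / 524.43 = 5.90%.
Change = 5.90% − 8.71% = −2.81 percentage points.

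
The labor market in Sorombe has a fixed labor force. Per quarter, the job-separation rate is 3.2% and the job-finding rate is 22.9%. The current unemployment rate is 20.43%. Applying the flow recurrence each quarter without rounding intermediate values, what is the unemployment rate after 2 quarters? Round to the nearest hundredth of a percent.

With a fixed labor force, u_{t+1} = u_t + s·(1−u_t) − f·u_t = u_t·(1−s−f) + s.
Here 1−s−f = 0.739 and s = 0.032.
u_1 = 0.204300 × 0.739 + 0.032 = 0.182978.
u_2 = 0.182978 × 0.739 + 0.032 = 0.167221.

Unemployment rate after two quarters ≈ 16.72%.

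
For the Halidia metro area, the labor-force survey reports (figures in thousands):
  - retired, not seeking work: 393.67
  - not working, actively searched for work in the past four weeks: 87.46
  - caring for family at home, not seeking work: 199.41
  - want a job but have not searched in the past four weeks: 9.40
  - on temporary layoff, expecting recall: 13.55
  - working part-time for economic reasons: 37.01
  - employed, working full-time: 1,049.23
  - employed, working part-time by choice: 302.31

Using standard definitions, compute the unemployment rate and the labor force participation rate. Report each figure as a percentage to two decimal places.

Unemployment rate ≈ 6.78%; labor force participation rate ≈ 71.20%.

Employed = 37.01 + 1,049.23 + 302.31 = 1,388.55 thousand (anyone who worked, including part-time for economic reasons, counts as employed).
Unemployed = 87.46 + 13.55 = 101.01 thousand (jobless and actively searching, or on temporary layoff).
Labor force = 1,388.55 + 101.01 = 1,489.56 thousand.
Not in labor force = 393.67 + 199.41 + 9.40 = 602.48 thousand (those not working and not actively searching are outside the labor force — including those who want a job but have given up searching).
Civilian working-age population = 1,489.56 + 602.48 = 2,092.04 thousand.
Unemployment rate = 101.01 / 1,489.56 = 6.78%.
Labor force participation rate = 1,489.56 / 2,092.04 = 71.20%.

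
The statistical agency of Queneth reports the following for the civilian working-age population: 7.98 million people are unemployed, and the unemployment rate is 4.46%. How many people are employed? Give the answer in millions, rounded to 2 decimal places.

About 170.94 million are employed.

Labor force = U / u = 7.98 / 0.0446 ≈ 178.92 million.
Employed = labor force − unemployed = 178.92 − 7.98 = 170.94 million.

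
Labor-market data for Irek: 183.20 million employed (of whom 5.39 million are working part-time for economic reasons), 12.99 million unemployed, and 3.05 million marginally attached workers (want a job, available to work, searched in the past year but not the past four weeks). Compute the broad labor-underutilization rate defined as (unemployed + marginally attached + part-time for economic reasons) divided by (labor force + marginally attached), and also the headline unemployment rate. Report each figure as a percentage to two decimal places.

Broad underutilization rate ≈ 10.76%; headline unemployment rate ≈ 6.62%.

Labor force = 183.20 + 12.99 = 196.19 million.
Numerator = 12.99 + 3.05 + 5.39 = 21.43 million.
Denominator = 196.19 + 3.05 = 199.24 million.
Broad rate = 21.43 / 199.24 = 10.76%.
Headline unemployment rate = 12.99 / 196.19 = 6.62%.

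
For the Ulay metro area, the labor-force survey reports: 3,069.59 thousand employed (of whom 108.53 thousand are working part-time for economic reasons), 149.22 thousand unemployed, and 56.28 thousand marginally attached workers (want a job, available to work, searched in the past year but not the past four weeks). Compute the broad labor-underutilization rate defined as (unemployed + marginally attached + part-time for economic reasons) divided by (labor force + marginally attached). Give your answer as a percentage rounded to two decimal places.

Labor force = 3,069.59 + 149.22 = 3,218.81 thousand.
Numerator = 149.22 + 56.28 + 108.53 = 314.03 thousand.
Denominator = 3,218.81 + 56.28 = 3,275.09 thousand.
Broad rate = 314.03 / 3,275.09 = 9.59%.

Broad underutilization rate ≈ 9.59%.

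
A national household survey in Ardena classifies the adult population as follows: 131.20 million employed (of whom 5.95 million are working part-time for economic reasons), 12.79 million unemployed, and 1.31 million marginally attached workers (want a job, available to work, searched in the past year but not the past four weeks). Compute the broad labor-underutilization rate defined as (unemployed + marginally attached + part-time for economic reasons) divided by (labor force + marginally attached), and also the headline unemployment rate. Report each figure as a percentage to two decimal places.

Labor force = 131.20 + 12.79 = 143.99 million.
Numerator = 12.79 + 1.31 + 5.95 = 20.05 million.
Denominator = 143.99 + 1.31 = 145.30 million.
Broad rate = 20.05 / 145.30 = 13.80%.
Headline unemployment rate = 12.79 / 143.99 = 8.88%.

Broad underutilization rate ≈ 13.80%; headline unemployment rate ≈ 8.88%.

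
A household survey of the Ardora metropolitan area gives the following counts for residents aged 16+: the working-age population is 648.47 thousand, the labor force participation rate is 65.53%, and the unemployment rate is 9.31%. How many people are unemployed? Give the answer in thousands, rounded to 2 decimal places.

Labor force = 0.6553 × 648.47 = 424.94 thousand.
Unemployed = 0.0931 × 424.94 ≈ 39.56 thousand.

About 39.56 thousand are unemployed.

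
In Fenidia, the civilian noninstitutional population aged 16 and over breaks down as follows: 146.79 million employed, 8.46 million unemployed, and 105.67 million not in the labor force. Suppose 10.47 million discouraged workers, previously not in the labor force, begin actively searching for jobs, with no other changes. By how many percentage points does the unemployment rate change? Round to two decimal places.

The unemployment rate changes by +5.97 percentage points.

Initially, labor force = 146.79 + 8.46 = 155.25 million, so u = 8.46/155.25 = 5.45%.
After the change, unemployed and labor force both rise by 10.47 → E = 146.79, U = 18.93, labor force = 165.72 million.
New unemployment rate = 18.93 / 165.72 = 11.42%.
Change = 11.42% − 5.45% = +5.97 percentage points.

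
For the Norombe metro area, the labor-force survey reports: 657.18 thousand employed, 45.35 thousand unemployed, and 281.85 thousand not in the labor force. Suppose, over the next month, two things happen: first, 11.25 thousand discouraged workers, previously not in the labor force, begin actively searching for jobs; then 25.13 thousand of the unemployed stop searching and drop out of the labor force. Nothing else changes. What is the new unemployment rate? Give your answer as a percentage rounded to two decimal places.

Initially, labor force = 657.18 + 45.35 = 702.53 thousand, so u = 45.35/702.53 = 6.46%.
After the first change, unemployed and labor force both rise by 11.25 → E = 657.18, U = 56.60, labor force = 713.78 thousand.
After the second change, unemployed and labor force both fall by 25.13 → E = 657.18, U = 31.47, labor force = 688.65 thousand.
New unemployment rate = 31.47 / 688.65 = 4.57%.

New unemployment rate ≈ 4.57%.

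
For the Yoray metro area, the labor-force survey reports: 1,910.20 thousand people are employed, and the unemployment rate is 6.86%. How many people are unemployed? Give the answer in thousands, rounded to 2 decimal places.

Let U be the number unemployed. The labor force is E + U, and U/(E+U) = 0.0686.
So U = 0.0686 × 1,910.20 / (1 − 0.0686) = 131.0397 / 0.9314 ≈ 140.69 thousand.

About 140.69 thousand are unemployed.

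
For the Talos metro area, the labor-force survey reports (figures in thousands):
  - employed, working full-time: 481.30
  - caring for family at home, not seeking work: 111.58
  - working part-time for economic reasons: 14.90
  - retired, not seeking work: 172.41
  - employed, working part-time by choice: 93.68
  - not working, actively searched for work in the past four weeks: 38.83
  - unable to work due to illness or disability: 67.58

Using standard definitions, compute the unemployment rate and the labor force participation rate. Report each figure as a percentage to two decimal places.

Employed = 481.30 + 14.90 + 93.68 = 589.88 thousand (anyone who worked, including part-time for economic reasons, counts as employed).
Unemployed = 38.83 thousand.
Labor force = 589.88 + 38.83 = 628.71 thousand.
Not in labor force = 111.58 + 172.41 + 67.58 = 351.57 thousand (those not working and not actively searching are outside the labor force).
Civilian working-age population = 628.71 + 351.57 = 980.28 thousand.
Unemployment rate = 38.83 / 628.71 = 6.18%.
Labor force participation rate = 628.71 / 980.28 = 64.14%.

Unemployment rate ≈ 6.18%; labor force participation rate ≈ 64.14%.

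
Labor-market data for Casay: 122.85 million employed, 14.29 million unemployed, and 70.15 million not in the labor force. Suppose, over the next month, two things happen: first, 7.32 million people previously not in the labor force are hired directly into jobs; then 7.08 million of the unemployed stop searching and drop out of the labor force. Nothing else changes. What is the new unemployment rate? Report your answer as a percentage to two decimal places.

Initially, labor force = 122.85 + 14.29 = 137.14 million, so u = 14.29/137.14 = 10.42%.
After the first change, employed and labor force both rise by 7.32; unemployed unchanged → E = 130.17, U = 14.29, labor force = 144.46 million.
After the second change, unemployed and labor force both fall by 7.08 → E = 130.17, U = 7.21, labor force = 137.38 million.
New unemployment rate = 7.21 / 137.38 = 5.25%.

New unemployment rate ≈ 5.25%.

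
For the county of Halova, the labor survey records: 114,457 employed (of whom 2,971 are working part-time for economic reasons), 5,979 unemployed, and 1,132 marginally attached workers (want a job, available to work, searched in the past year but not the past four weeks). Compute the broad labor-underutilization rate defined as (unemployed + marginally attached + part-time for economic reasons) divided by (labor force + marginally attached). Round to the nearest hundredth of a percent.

Broad underutilization rate ≈ 8.29%.

Labor force = 114,457 + 5,979 = 120,436.
Numerator = 5,979 + 1,132 + 2,971 = 10,082.
Denominator = 120,436 + 1,132 = 121,568.
Broad rate = 10,082 / 121,568 = 8.29%.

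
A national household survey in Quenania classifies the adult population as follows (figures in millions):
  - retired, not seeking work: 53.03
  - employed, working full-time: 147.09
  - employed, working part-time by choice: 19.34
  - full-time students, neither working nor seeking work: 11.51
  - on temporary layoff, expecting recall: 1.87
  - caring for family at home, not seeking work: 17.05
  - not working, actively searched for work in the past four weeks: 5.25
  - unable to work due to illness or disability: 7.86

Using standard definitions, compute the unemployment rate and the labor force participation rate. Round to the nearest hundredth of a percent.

Employed = 147.09 + 19.34 = 166.43 million.
Unemployed = 1.87 + 5.25 = 7.12 million (jobless and actively searching, or on temporary layoff).
Labor force = 166.43 + 7.12 = 173.55 million.
Not in labor force = 53.03 + 11.51 + 17.05 + 7.86 = 89.45 million (those not working and not actively searching are outside the labor force).
Civilian working-age population = 173.55 + 89.45 = 263.00 million.
Unemployment rate = 7.12 / 173.55 = 4.10%.
Labor force participation rate = 173.55 / 263.00 = 65.99%.

Unemployment rate ≈ 4.10%; labor force participation rate ≈ 65.99%.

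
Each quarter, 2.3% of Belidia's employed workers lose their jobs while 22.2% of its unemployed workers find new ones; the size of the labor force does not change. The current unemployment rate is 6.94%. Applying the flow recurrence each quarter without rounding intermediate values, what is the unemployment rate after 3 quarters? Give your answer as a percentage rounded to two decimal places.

Unemployment rate after three quarters ≈ 8.33%.

With a fixed labor force, u_{t+1} = u_t + s·(1−u_t) − f·u_t = u_t·(1−s−f) + s.
Here 1−s−f = 0.755 and s = 0.023.
u_1 = 0.069400 × 0.755 + 0.023 = 0.075397.
u_2 = 0.075397 × 0.755 + 0.023 = 0.079925.
u_3 = 0.079925 × 0.755 + 0.023 = 0.083343.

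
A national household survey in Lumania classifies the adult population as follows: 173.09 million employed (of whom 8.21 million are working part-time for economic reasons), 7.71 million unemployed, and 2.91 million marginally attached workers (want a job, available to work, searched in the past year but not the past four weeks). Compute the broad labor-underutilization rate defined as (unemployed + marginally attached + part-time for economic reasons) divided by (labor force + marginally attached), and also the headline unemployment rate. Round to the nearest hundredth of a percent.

Broad underutilization rate ≈ 10.25%; headline unemployment rate ≈ 4.26%.

Labor force = 173.09 + 7.71 = 180.80 million.
Numerator = 7.71 + 2.91 + 8.21 = 18.83 million.
Denominator = 180.80 + 2.91 = 183.71 million.
Broad rate = 18.83 / 183.71 = 10.25%.
Headline unemployment rate = 7.71 / 180.80 = 4.26%.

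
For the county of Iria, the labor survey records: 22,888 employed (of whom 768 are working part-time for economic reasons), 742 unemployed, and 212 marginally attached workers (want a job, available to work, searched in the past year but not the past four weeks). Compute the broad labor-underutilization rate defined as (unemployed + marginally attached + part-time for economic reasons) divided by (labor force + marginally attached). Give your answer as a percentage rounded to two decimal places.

Broad underutilization rate ≈ 7.22%.

Labor force = 22,888 + 742 = 23,630.
Numerator = 742 + 212 + 768 = 1,722.
Denominator = 23,630 + 212 = 23,842.
Broad rate = 1,722 / 23,842 = 7.22%.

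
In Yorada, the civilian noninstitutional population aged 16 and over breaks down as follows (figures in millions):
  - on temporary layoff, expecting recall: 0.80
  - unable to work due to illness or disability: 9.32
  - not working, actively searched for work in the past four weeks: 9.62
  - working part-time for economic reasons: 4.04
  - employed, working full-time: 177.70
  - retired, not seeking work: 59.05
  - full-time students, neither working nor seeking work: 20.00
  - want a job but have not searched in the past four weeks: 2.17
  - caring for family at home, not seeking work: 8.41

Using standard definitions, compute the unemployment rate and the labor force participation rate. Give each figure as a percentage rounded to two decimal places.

Unemployment rate ≈ 5.42%; labor force participation rate ≈ 66.01%.

Employed = 4.04 + 177.70 = 181.74 million (anyone who worked, including part-time for economic reasons, counts as employed).
Unemployed = 0.80 + 9.62 = 10.42 million (jobless and actively searching, or on temporary layoff).
Labor force = 181.74 + 10.42 = 192.16 million.
Not in labor force = 9.32 + 59.05 + 20.00 + 2.17 + 8.41 = 98.95 million (those not working and not actively searching are outside the labor force — including those who want a job but have given up searching).
Civilian working-age population = 192.16 + 98.95 = 291.11 million.
Unemployment rate = 10.42 / 192.16 = 5.42%.
Labor force participation rate = 192.16 / 291.11 = 66.01%.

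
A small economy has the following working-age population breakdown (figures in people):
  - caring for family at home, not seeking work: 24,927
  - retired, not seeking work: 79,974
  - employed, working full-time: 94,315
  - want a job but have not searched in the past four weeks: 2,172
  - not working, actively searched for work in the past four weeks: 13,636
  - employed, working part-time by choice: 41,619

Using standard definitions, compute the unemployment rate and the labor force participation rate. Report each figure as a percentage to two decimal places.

Unemployment rate ≈ 9.12%; labor force participation rate ≈ 58.28%.

Employed = 94,315 + 41,619 = 135,934.
Unemployed = 13,636.
Labor force = 135,934 + 13,636 = 149,570.
Not in labor force = 24,927 + 79,974 + 2,172 = 107,073 (those not working and not actively searching are outside the labor force — including those who want a job but have given up searching).
Civilian working-age population = 149,570 + 107,073 = 256,643.
Unemployment rate = 13,636 / 149,570 = 9.12%.
Labor force participation rate = 149,570 / 256,643 = 58.28%.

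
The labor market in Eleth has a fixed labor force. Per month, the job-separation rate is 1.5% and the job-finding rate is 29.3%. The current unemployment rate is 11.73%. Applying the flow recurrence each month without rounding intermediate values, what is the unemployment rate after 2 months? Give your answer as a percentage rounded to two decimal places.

With a fixed labor force, u_{t+1} = u_t + s·(1−u_t) − f·u_t = u_t·(1−s−f) + s.
Here 1−s−f = 0.692 and s = 0.015.
u_1 = 0.117300 × 0.692 + 0.015 = 0.096172.
u_2 = 0.096172 × 0.692 + 0.015 = 0.081551.

Unemployment rate after two months ≈ 8.16%.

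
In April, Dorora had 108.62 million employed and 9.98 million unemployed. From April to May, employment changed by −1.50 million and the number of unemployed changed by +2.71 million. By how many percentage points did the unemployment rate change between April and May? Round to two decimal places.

The unemployment rate changed by +2.18 percentage points.

April: labor force = 108.62 + 9.98 = 118.60; u = 9.98/118.60 = 8.41%.
May: labor force = 107.12 + 12.69 = 119.81; u = 12.69/119.81 = 10.59%.
Change = 10.59% − 8.41% = +2.18 pp.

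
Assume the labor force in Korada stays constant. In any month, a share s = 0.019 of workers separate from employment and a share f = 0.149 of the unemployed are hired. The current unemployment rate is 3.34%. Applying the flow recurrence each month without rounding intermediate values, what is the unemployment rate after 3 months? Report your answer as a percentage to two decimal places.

With a fixed labor force, u_{t+1} = u_t + s·(1−u_t) − f·u_t = u_t·(1−s−f) + s.
Here 1−s−f = 0.832 and s = 0.019.
u_1 = 0.033400 × 0.832 + 0.019 = 0.046789.
u_2 = 0.046789 × 0.832 + 0.019 = 0.057928.
u_3 = 0.057928 × 0.832 + 0.019 = 0.067196.

Unemployment rate after three months ≈ 6.72%.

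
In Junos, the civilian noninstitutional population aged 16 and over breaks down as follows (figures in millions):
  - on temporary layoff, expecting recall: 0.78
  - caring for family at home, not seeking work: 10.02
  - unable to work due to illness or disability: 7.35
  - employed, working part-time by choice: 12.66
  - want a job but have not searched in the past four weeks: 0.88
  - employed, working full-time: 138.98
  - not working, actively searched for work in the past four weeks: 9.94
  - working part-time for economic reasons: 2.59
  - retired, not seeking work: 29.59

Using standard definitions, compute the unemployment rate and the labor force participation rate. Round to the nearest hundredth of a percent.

Unemployment rate ≈ 6.50%; labor force participation rate ≈ 77.52%.

Employed = 12.66 + 138.98 + 2.59 = 154.23 million (anyone who worked, including part-time for economic reasons, counts as employed).
Unemployed = 0.78 + 9.94 = 10.72 million (jobless and actively searching, or on temporary layoff).
Labor force = 154.23 + 10.72 = 164.95 million.
Not in labor force = 10.02 + 7.35 + 0.88 + 29.59 = 47.84 million (those not working and not actively searching are outside the labor force — including those who want a job but have given up searching).
Civilian working-age population = 164.95 + 47.84 = 212.79 million.
Unemployment rate = 10.72 / 164.95 = 6.50%.
Labor force participation rate = 164.95 / 212.79 = 77.52%.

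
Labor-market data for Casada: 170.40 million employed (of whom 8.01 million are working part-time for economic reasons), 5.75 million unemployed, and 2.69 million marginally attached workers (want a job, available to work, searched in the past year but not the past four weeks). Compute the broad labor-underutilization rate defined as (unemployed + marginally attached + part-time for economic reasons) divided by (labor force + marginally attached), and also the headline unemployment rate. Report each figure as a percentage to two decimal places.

Labor force = 170.40 + 5.75 = 176.15 million.
Numerator = 5.75 + 2.69 + 8.01 = 16.45 million.
Denominator = 176.15 + 2.69 = 178.84 million.
Broad rate = 16.45 / 178.84 = 9.20%.
Headline unemployment rate = 5.75 / 176.15 = 3.26%.

Broad underutilization rate ≈ 9.20%; headline unemployment rate ≈ 3.26%.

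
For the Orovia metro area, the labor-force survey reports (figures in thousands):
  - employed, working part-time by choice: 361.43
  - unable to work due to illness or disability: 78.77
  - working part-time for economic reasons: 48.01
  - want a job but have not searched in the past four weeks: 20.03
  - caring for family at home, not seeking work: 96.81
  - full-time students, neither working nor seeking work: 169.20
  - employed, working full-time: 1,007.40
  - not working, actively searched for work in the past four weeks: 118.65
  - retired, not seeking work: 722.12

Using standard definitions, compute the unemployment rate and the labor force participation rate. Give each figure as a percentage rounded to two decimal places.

Unemployment rate ≈ 7.73%; labor force participation rate ≈ 58.55%.

Employed = 361.43 + 48.01 + 1,007.40 = 1,416.84 thousand (anyone who worked, including part-time for economic reasons, counts as employed).
Unemployed = 118.65 thousand.
Labor force = 1,416.84 + 118.65 = 1,535.49 thousand.
Not in labor force = 78.77 + 20.03 + 96.81 + 169.20 + 722.12 = 1,086.93 thousand (those not working and not actively searching are outside the labor force — including those who want a job but have given up searching).
Civilian working-age population = 1,535.49 + 1,086.93 = 2,622.42 thousand.
Unemployment rate = 118.65 / 1,535.49 = 7.73%.
Labor force participation rate = 1,535.49 / 2,622.42 = 58.55%.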